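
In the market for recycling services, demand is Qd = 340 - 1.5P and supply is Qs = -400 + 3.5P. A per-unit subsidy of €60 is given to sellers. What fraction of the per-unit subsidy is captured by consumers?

Consumer share = 0.7

Pre-subsidy: 340 - 1.5P = -400 + 3.5P gives P* = 148, Q* = 118.
With the subsidy, sellers receive Ps = Pb + 60 for each unit, where Pb is the price buyers pay.
Supply in terms of Pb becomes Qs = -400 + 3.5(Pb + 60) = -190 + 3.5Pb. Setting this equal to demand: 340 - 1.5Pb = -190 + 3.5Pb, so Pb = 106.
Sellers receive Ps = 106 + 60 = 166; Q' = 340 − 1.5·106 = 181.
Buyers' price falls by P* − Pb = 148 − 106 = 42; sellers' price rises by Ps − P* = 166 − 148 = 18.
So consumers capture 42/60 = 0.7 of each unit of subsidy.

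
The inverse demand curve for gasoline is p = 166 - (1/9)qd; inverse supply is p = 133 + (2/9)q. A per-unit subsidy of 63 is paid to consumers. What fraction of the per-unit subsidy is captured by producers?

Producer share = 2/3

Pre-subsidy: 166 - (1/9)q = 133 + (2/9)q gives q* = 99 and p* = 155.
With the rebate, buyers effectively pay pb = ps − 63, where ps is the price sellers receive.
On the curves, pb = 166 - (1/9)q and ps = 133 + (2/9)q; the wedge ps − pb = 63 gives 133 + (2/9)q − (166 - (1/9)q) = 63, so q' = 288.
Then pb = 166 − (1/9)·288 = 134 and ps = 133 + (2/9)·288 = 197.
Buyers' price falls by p* − pb = 155 − 134 = 21; sellers' price rises by ps − p* = 197 − 155 = 42.
So producers capture 42/63 = 2/3 of each unit of subsidy.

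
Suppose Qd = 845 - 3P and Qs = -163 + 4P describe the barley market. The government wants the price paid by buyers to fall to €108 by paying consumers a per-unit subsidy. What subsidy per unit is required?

Required subsidy s = €63 per unit

At a buyer price of 108, quantity demanded is 845 − 3·108 = 521.
Sellers supply 521 only when they receive Ps with -163 + 4·Ps = 521, i.e. Ps = 171.
s = Ps − Pb = 171 − 108 = 63.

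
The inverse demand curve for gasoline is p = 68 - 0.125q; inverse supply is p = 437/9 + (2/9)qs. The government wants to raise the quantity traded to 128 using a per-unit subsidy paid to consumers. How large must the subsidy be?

At q = 128, from the demand curve buyers pay pb = 68 − 0.125·128 = 52; from the supply curve sellers need ps = 437/9 + (2/9)·128 = 77.
The subsidy must fill the gap: s = ps − pb = 77 − 52 = 25.

Required subsidy s = 25 per unit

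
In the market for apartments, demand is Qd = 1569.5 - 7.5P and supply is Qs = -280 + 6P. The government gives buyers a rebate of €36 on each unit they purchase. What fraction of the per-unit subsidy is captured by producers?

Producer share = 5/9

Pre-subsidy: 1569.5 - 7.5P = -280 + 6P gives P* = 137, Q* = 542.
With the rebate, buyers effectively pay Pb = Ps − 36, where Ps is the price sellers receive.
Demand in terms of Ps becomes Qd = 1569.5 − 7.5(Ps − 36) = 1839.5 - 7.5Ps. Setting this equal to supply: 1839.5 - 7.5Ps = -280 + 6Ps, so Ps = 157.
Buyers pay Pb = 157 − 36 = 121; Q' = -280 + 6·157 = 662.
Buyers' price falls by P* − Pb = 137 − 121 = 16; sellers' price rises by Ps − P* = 157 − 137 = 20.
So producers capture 20/36 = 5/9 of each unit of subsidy.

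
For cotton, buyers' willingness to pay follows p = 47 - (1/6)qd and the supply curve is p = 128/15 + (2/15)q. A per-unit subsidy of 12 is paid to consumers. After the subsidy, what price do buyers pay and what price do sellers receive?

Pre-subsidy: 47 - (1/6)q = 128/15 + (2/15)q gives q* = 1154/9 and p* = 692/27.
With the rebate, buyers effectively pay pb = ps − 12, where ps is the price sellers receive.
On the curves, pb = 47 - (1/6)q and ps = 128/15 + (2/15)q; the wedge ps − pb = 12 gives 128/15 + (2/15)q − (47 - (1/6)q) = 12, so q' = 1514/9.
Then pb = 47 − (1/6)·(1514/9) = 512/27 and ps = 128/15 + (2/15)·(1514/9) = 836/27.

Buyers pay 512/27; sellers receive 836/27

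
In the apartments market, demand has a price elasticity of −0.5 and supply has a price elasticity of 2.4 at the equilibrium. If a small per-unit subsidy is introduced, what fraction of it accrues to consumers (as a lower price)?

For a small subsidy around the equilibrium, the benefit split depends on the relative slopes, which at a point are proportional to the elasticities.
Buyer share = εs/(εs + |εd|) = 2.4/(2.4 + 0.5) = 24/29; seller share = |εd|/(εs + |εd|) = 5/29.

Consumer share = 24/29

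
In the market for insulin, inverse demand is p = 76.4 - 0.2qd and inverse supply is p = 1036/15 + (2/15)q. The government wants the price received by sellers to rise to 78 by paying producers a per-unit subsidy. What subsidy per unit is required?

Required subsidy s = 15 per unit

At a seller price of 78, quantity supplied is -518 + 7.5·78 = 67.
Buyers absorb 67 only when they pay pb = 76.4 − 0.2·67 = 63.
s = ps − pb = 78 − 63 = 15.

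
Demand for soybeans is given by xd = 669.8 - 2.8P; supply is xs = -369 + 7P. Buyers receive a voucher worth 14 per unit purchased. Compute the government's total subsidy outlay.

Pre-subsidy: 669.8 - 2.8P = -369 + 7P gives P* = 106, x* = 373.
With the rebate, buyers effectively pay Pb = Ps − 14, where Ps is the price sellers receive.
Demand in terms of Ps becomes xd = 669.8 − 2.8(Ps − 14) = 709 - 2.8Ps. Setting this equal to supply: 709 - 2.8Ps = -369 + 7Ps, so Ps = 110.
Buyers pay Pb = 110 − 14 = 96; x' = -369 + 7·110 = 401.
Government outlay = subsidy × quantity = 14 × 401 = 5614.

Government cost = 5614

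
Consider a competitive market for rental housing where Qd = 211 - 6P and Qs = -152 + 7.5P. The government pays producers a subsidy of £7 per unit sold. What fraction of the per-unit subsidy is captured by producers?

Pre-subsidy: 211 - 6P = -152 + 7.5P gives P* = 242/9, Q* = 149/3.
With the subsidy, sellers receive Ps = Pb + 7 for each unit, where Pb is the price buyers pay.
Supply in terms of Pb becomes Qs = -152 + 7.5(Pb + 7) = -99.5 + 7.5Pb. Setting this equal to demand: 211 - 6Pb = -99.5 + 7.5Pb, so Pb = 23.
Sellers receive Ps = 23 + 7 = 30; Q' = 211 − 6·23 = 73.
Buyers' price falls by P* − Pb = 242/9 − 23 = 35/9; sellers' price rises by Ps − P* = 30 − 242/9 = 28/9.
So producers capture (28/9)/7 = 4/9 of each unit of subsidy.

Producer share = 4/9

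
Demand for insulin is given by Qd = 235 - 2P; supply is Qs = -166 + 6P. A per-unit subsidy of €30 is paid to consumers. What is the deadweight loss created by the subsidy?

Pre-subsidy: 235 - 2P = -166 + 6P gives P* = 50.125, Q* = 134.75.
With the rebate, buyers effectively pay Pb = Ps − 30, where Ps is the price sellers receive.
Demand in terms of Ps becomes Qd = 235 − 2(Ps − 30) = 295 - 2Ps. Setting this equal to supply: 295 - 2Ps = -166 + 6Ps, so Ps = 57.625.
Buyers pay Pb = 57.625 − 30 = 27.625; Q' = -166 + 6·57.625 = 179.75.
The subsidy expands output by 179.75 − 134.75 = 45 past the efficient level; on those units the gap between marginal cost and willingness to pay runs from 0 up to 30.
DWL = ½ × 30 × 45 = 675.

Deadweight loss = €675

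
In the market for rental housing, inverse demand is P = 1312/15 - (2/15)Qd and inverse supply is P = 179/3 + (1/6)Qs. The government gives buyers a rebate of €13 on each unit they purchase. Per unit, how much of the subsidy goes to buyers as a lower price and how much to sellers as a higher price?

Buyers gain 52/9 per unit; sellers gain 65/9 per unit

Pre-subsidy: 1312/15 - (2/15)Q = 179/3 + (1/6)Q gives Q* = 278/3 and P* = 676/9.
With the rebate, buyers effectively pay Pb = Ps − 13, where Ps is the price sellers receive.
On the curves, Pb = 1312/15 - (2/15)Q and Ps = 179/3 + (1/6)Q; the wedge Ps − Pb = 13 gives 179/3 + (1/6)Q − (1312/15 - (2/15)Q) = 13, so Q' = 136.
Then Pb = 1312/15 − (2/15)·136 = 208/3 and Ps = 179/3 + (1/6)·136 = 247/3.
Buyers' price falls by P* − Pb = 676/9 − 208/3 = 52/9; sellers' price rises by Ps − P* = 247/3 − 676/9 = 65/9.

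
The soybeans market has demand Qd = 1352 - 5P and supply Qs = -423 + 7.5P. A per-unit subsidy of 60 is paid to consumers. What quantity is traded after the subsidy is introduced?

Q' = 822

Pre-subsidy: 1352 - 5P = -423 + 7.5P gives P* = 142, Q* = 642.
With the rebate, buyers effectively pay Pb = Ps − 60, where Ps is the price sellers receive.
Demand in terms of Ps becomes Qd = 1352 − 5(Ps − 60) = 1652 - 5Ps. Setting this equal to supply: 1652 - 5Ps = -423 + 7.5Ps, so Ps = 166.
Buyers pay Pb = 166 − 60 = 106; Q' = -423 + 7.5·166 = 822.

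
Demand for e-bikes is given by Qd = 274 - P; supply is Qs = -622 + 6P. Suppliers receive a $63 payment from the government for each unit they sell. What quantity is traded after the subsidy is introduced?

Pre-subsidy: 274 - P = -622 + 6P gives P* = 128, Q* = 146.
With the subsidy, sellers receive Ps = Pb + 63 for each unit, where Pb is the price buyers pay.
Supply in terms of Pb becomes Qs = -622 + 6(Pb + 63) = -244 + 6Pb. Setting this equal to demand: 274 - Pb = -244 + 6Pb, so Pb = 74.
Sellers receive Ps = 74 + 63 = 137; Q' = 274 − 1·74 = 200.

Q' = 200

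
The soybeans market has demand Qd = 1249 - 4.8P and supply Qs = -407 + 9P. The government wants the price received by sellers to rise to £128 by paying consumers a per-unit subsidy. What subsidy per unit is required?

At a seller price of 128, quantity supplied is -407 + 9·128 = 745.
Buyers absorb 745 only when they pay Pb with 1249 − 4.8·Pb = 745, i.e. Pb = 105.
s = Ps − Pb = 128 − 105 = 23.

Required subsidy s = £23 per unit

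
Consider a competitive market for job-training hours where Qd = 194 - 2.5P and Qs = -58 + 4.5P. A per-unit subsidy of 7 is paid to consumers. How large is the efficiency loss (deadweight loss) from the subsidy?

Pre-subsidy: 194 - 2.5P = -58 + 4.5P gives P* = 36, Q* = 104.
With the rebate, buyers effectively pay Pb = Ps − 7, where Ps is the price sellers receive.
Demand in terms of Ps becomes Qd = 194 − 2.5(Ps − 7) = 211.5 - 2.5Ps. Setting this equal to supply: 211.5 - 2.5Ps = -58 + 4.5Ps, so Ps = 38.5.
Buyers pay Pb = 38.5 − 7 = 31.5; Q' = -58 + 4.5·38.5 = 115.25.
The subsidy expands output by 115.25 − 104 = 11.25 past the efficient level; on those units the gap between marginal cost and willingness to pay runs from 0 up to 7.
DWL = ½ × 7 × 11.25 = 39.375.

Deadweight loss = 39.375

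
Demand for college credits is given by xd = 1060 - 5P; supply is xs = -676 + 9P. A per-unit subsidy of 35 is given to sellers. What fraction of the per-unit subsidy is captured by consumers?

Consumer share = 9/14

Pre-subsidy: 1060 - 5P = -676 + 9P gives P* = 124, x* = 440.
With the subsidy, sellers receive Ps = Pb + 35 for each unit, where Pb is the price buyers pay.
Supply in terms of Pb becomes xs = -676 + 9(Pb + 35) = -361 + 9Pb. Setting this equal to demand: 1060 - 5Pb = -361 + 9Pb, so Pb = 101.5.
Sellers receive Ps = 101.5 + 35 = 136.5; x' = 1060 − 5·101.5 = 552.5.
Buyers' price falls by P* − Pb = 124 − 101.5 = 22.5; sellers' price rises by Ps − P* = 136.5 − 124 = 12.5.
So consumers capture 22.5/35 = 9/14 of each unit of subsidy.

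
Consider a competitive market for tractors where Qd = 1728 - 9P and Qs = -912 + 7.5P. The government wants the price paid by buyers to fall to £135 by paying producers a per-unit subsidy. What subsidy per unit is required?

Required subsidy s = £55 per unit

At a buyer price of 135, quantity demanded is 1728 − 9·135 = 513.
Sellers supply 513 only when they receive Ps with -912 + 7.5·Ps = 513, i.e. Ps = 190.
s = Ps − Pb = 190 − 135 = 55.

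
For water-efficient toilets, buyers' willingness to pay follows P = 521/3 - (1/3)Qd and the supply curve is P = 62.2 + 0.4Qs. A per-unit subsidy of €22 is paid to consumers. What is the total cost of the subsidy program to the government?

Pre-subsidy: 521/3 - (1/3)Q = 62.2 + 0.4Q gives Q* = 152 and P* = 123.
With the rebate, buyers effectively pay Pb = Ps − 22, where Ps is the price sellers receive.
On the curves, Pb = 521/3 - (1/3)Q and Ps = 62.2 + 0.4Q; the wedge Ps − Pb = 22 gives 62.2 + 0.4Q − (521/3 - (1/3)Q) = 22, so Q' = 182.
Then Pb = 521/3 − (1/3)·182 = 113 and Ps = 62.2 + 0.4·182 = 135.
Government outlay = subsidy × quantity = 22 × 182 = 4004.

Government cost = €4004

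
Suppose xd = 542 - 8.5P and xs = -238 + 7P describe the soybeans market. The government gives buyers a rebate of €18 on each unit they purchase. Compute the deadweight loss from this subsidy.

Pre-subsidy: 542 - 8.5P = -238 + 7P gives P* = 1560/31, x* = 3542/31.
With the rebate, buyers effectively pay Pb = Ps − 18, where Ps is the price sellers receive.
Demand in terms of Ps becomes xd = 542 − 8.5(Ps − 18) = 695 - 8.5Ps. Setting this equal to supply: 695 - 8.5Ps = -238 + 7Ps, so Ps = 1866/31.
Buyers pay Pb = 1866/31 − 18 = 1308/31; x' = -238 + 7·(1866/31) = 5684/31.
The subsidy expands output by 5684/31 − 3542/31 = 2142/31 past the efficient level; on those units the gap between marginal cost and willingness to pay runs from 0 up to 18.
DWL = ½ × 18 × 2142/31 = 19278/31.

Deadweight loss = 19278/31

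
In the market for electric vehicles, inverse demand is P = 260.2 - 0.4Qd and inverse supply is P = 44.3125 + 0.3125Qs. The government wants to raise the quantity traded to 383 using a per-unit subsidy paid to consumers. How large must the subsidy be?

At Q = 383, from the demand curve buyers pay Pb = 260.2 − 0.4·383 = 107; from the supply curve sellers need Ps = 44.3125 + 0.3125·383 = 164.
The subsidy must fill the gap: s = Ps − Pb = 164 − 107 = 57.

Required subsidy s = 57 per unit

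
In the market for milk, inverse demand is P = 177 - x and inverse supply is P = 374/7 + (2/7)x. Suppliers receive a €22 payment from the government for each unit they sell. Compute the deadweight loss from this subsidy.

Deadweight loss = 1694/9

Pre-subsidy: 177 - x = 374/7 + (2/7)x gives x* = 865/9 and P* = 728/9.
With the subsidy, sellers receive Ps = Pb + 22 for each unit, where Pb is the price buyers pay.
On the curves, Pb = 177 - x and Ps = 374/7 + (2/7)x; the wedge Ps − Pb = 22 gives 374/7 + (2/7)x − (177 - x) = 22, so x' = 1019/9.
Then Pb = 177 − 1·(1019/9) = 574/9 and Ps = 374/7 + (2/7)·(1019/9) = 772/9.
The subsidy expands output by 1019/9 − 865/9 = 154/9 past the efficient level; on those units the gap between marginal cost and willingness to pay runs from 0 up to 22.
DWL = ½ × 22 × 154/9 = 1694/9.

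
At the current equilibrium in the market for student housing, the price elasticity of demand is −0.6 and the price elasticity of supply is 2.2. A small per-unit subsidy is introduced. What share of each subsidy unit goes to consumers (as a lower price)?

For a small subsidy around the equilibrium, the benefit split depends on the relative slopes, which at a point are proportional to the elasticities.
Buyer share = εs/(εs + |εd|) = 2.2/(2.2 + 0.6) = 11/14; seller share = |εd|/(εs + |εd|) = 3/14.

Consumer share = 11/14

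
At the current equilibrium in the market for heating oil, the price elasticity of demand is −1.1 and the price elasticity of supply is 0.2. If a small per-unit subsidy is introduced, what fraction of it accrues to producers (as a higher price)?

For a small subsidy around the equilibrium, the benefit split depends on the relative slopes, which at a point are proportional to the elasticities.
Buyer share = εs/(εs + |εd|) = 0.2/(0.2 + 1.1) = 2/13; seller share = |εd|/(εs + |εd|) = 11/13.
So producers capture 11/13 of the subsidy.

Producer share = 11/13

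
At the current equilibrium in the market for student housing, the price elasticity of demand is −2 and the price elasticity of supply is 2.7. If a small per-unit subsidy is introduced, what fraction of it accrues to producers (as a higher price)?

Producer share = 20/47

For a small subsidy around the equilibrium, the benefit split depends on the relative slopes, which at a point are proportional to the elasticities.
Buyer share = εs/(εs + |εd|) = 2.7/(2.7 + 2) = 27/47; seller share = |εd|/(εs + |εd|) = 20/47.
So producers capture 20/47 of the subsidy.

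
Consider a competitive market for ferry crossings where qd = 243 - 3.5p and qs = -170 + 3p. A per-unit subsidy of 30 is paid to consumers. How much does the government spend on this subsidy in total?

Pre-subsidy: 243 - 3.5p = -170 + 3p gives p* = 826/13, q* = 268/13.
With the rebate, buyers effectively pay pb = ps − 30, where ps is the price sellers receive.
Demand in terms of ps becomes qd = 243 − 3.5(ps − 30) = 348 - 3.5ps. Setting this equal to supply: 348 - 3.5ps = -170 + 3ps, so ps = 1036/13.
Buyers pay pb = 1036/13 − 30 = 646/13; q' = -170 + 3·(1036/13) = 898/13.
Government outlay = subsidy × quantity = 30 × 898/13 = 26940/13.

Government cost = 26940/13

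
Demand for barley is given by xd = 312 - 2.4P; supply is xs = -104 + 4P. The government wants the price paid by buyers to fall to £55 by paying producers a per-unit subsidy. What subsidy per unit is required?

At a buyer price of 55, quantity demanded is 312 − 2.4·55 = 180.
Sellers supply 180 only when they receive Ps with -104 + 4·Ps = 180, i.e. Ps = 71.
s = Ps − Pb = 71 − 55 = 16.

Required subsidy s = £16 per unit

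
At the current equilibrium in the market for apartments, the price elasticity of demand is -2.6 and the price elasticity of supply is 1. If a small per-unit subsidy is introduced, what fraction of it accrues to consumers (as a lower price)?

For a small subsidy around the equilibrium, the benefit split depends on the relative slopes, which at a point are proportional to the elasticities.
Buyer share = εs/(εs + |εd|) = 1/(1 + 2.6) = 5/18; seller share = |εd|/(εs + |εd|) = 13/18.

Consumer share = 5/18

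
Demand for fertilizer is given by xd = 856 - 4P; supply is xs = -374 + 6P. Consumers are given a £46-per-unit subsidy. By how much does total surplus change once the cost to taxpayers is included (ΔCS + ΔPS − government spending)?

Net change in total surplus = -£2539.2

Pre-subsidy: 856 - 4P = -374 + 6P gives P* = 123, x* = 364.
With the rebate, buyers effectively pay Pb = Ps − 46, where Ps is the price sellers receive.
Demand in terms of Ps becomes xd = 856 − 4(Ps − 46) = 1040 - 4Ps. Setting this equal to supply: 1040 - 4Ps = -374 + 6Ps, so Ps = 141.4.
Buyers pay Pb = 141.4 − 46 = 95.4; x' = -374 + 6·141.4 = 474.4.
ΔCS = ½(364 + 474.4)(123 − 95.4) = 11569.92; ΔPS = ½(364 + 474.4)(141.4 − 123) = 7713.28.
Government spending = 46 × 474.4 = 21822.4.
Net change = 11569.92 + 7713.28 − 21822.4 = -2539.2. The loss equals the DWL triangle ½·46·110.4.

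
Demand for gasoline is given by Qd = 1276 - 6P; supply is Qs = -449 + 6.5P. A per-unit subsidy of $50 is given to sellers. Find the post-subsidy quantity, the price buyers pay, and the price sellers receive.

Q' = 604; buyers pay $112; sellers receive $162

Pre-subsidy: 1276 - 6P = -449 + 6.5P gives P* = 138, Q* = 448.
With the subsidy, sellers receive Ps = Pb + 50 for each unit, where Pb is the price buyers pay.
Supply in terms of Pb becomes Qs = -449 + 6.5(Pb + 50) = -124 + 6.5Pb. Setting this equal to demand: 1276 - 6Pb = -124 + 6.5Pb, so Pb = 112.
Sellers receive Ps = 112 + 50 = 162; Q' = 1276 − 6·112 = 604.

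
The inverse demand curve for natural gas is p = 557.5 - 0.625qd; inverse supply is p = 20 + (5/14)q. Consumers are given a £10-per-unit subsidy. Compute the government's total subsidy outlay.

Government cost = 61320/11

Pre-subsidy: 557.5 - 0.625q = 20 + (5/14)q gives q* = 6020/11 and p* = 2370/11.
With the rebate, buyers effectively pay pb = ps − 10, where ps is the price sellers receive.
On the curves, pb = 557.5 - 0.625q and ps = 20 + (5/14)q; the wedge ps − pb = 10 gives 20 + (5/14)q − (557.5 - 0.625q) = 10, so q' = 6132/11.
Then pb = 557.5 − 0.625·(6132/11) = 2300/11 and ps = 20 + (5/14)·(6132/11) = 2410/11.
Government outlay = subsidy × quantity = 10 × 6132/11 = 61320/11.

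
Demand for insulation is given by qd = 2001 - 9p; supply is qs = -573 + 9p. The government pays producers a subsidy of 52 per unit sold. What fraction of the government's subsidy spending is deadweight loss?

DWL / government spending = 39/316

Pre-subsidy: 2001 - 9p = -573 + 9p gives p* = 143, q* = 714.
With the subsidy, sellers receive ps = pb + 52 for each unit, where pb is the price buyers pay.
Supply in terms of pb becomes qs = -573 + 9(pb + 52) = -105 + 9pb. Setting this equal to demand: 2001 - 9pb = -105 + 9pb, so pb = 117.
Sellers receive ps = 117 + 52 = 169; q' = 2001 − 9·117 = 948.
ΔCS = ½(714 + 948)(143 − 117) = 21606; ΔPS = ½(714 + 948)(169 − 143) = 21606.
Government spending = 52 × 948 = 49296.
DWL = ½ × 52 × (948 − 714) = 6084; fraction = 6084 / 49296 = 39/316.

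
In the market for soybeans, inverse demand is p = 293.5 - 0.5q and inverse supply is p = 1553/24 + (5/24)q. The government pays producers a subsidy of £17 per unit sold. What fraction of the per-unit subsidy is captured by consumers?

Consumer share = 12/17

Pre-subsidy: 293.5 - 0.5q = 1553/24 + (5/24)q gives q* = 323 and p* = 132.
With the subsidy, sellers receive ps = pb + 17 for each unit, where pb is the price buyers pay.
On the curves, pb = 293.5 - 0.5q and ps = 1553/24 + (5/24)q; the wedge ps − pb = 17 gives 1553/24 + (5/24)q − (293.5 - 0.5q) = 17, so q' = 347.
Then pb = 293.5 − 0.5·347 = 120 and ps = 1553/24 + (5/24)·347 = 137.
Buyers' price falls by p* − pb = 132 − 120 = 12; sellers' price rises by ps − p* = 137 − 132 = 5.
So consumers capture 12/17 = 12/17 of each unit of subsidy.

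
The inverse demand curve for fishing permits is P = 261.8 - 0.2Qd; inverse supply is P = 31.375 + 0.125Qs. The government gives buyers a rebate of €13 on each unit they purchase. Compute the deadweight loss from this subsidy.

Pre-subsidy: 261.8 - 0.2Q = 31.375 + 0.125Q gives Q* = 709 and P* = 120.
With the rebate, buyers effectively pay Pb = Ps − 13, where Ps is the price sellers receive.
On the curves, Pb = 261.8 - 0.2Q and Ps = 31.375 + 0.125Q; the wedge Ps − Pb = 13 gives 31.375 + 0.125Q − (261.8 - 0.2Q) = 13, so Q' = 749.
Then Pb = 261.8 − 0.2·749 = 112 and Ps = 31.375 + 0.125·749 = 125.
The subsidy expands output by 749 − 709 = 40 past the efficient level; on those units the gap between marginal cost and willingness to pay runs from 0 up to 13.
DWL = ½ × 13 × 40 = 260.

Deadweight loss = €260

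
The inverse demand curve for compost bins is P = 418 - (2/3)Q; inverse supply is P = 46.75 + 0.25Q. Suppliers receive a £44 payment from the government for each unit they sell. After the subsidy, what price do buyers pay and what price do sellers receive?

Pre-subsidy: 418 - (2/3)Q = 46.75 + 0.25Q gives Q* = 405 and P* = 148.
With the subsidy, sellers receive Ps = Pb + 44 for each unit, where Pb is the price buyers pay.
On the curves, Pb = 418 - (2/3)Q and Ps = 46.75 + 0.25Q; the wedge Ps − Pb = 44 gives 46.75 + 0.25Q − (418 - (2/3)Q) = 44, so Q' = 453.
Then Pb = 418 − (2/3)·453 = 116 and Ps = 46.75 + 0.25·453 = 160.

Buyers pay £116; sellers receive £160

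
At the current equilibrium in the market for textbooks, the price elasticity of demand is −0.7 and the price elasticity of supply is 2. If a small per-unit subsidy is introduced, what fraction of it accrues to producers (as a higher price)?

For a small subsidy around the equilibrium, the benefit split depends on the relative slopes, which at a point are proportional to the elasticities.
Buyer share = εs/(εs + |εd|) = 2/(2 + 0.7) = 20/27; seller share = |εd|/(εs + |εd|) = 7/27.
So producers capture 7/27 of the subsidy.

Producer share = 7/27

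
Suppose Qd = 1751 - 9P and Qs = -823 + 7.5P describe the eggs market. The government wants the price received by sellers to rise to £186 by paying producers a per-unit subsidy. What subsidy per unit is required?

At a seller price of 186, quantity supplied is -823 + 7.5·186 = 572.
Buyers absorb 572 only when they pay Pb with 1751 − 9·Pb = 572, i.e. Pb = 131.
s = Ps − Pb = 186 − 131 = 55.

Required subsidy s = £55 per unit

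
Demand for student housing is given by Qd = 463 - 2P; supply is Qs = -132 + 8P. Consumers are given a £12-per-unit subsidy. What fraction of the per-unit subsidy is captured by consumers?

Consumer share = 0.8

Pre-subsidy: 463 - 2P = -132 + 8P gives P* = 59.5, Q* = 344.
With the rebate, buyers effectively pay Pb = Ps − 12, where Ps is the price sellers receive.
Demand in terms of Ps becomes Qd = 463 − 2(Ps − 12) = 487 - 2Ps. Setting this equal to supply: 487 - 2Ps = -132 + 8Ps, so Ps = 61.9.
Buyers pay Pb = 61.9 − 12 = 49.9; Q' = -132 + 8·61.9 = 363.2.
Buyers' price falls by P* − Pb = 59.5 − 49.9 = 9.6; sellers' price rises by Ps − P* = 61.9 − 59.5 = 2.4.
So consumers capture 9.6/12 = 0.8 of each unit of subsidy.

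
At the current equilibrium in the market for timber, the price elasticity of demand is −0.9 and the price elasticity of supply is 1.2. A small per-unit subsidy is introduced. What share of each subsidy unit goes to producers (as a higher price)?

Producer share = 3/7

For a small subsidy around the equilibrium, the benefit split depends on the relative slopes, which at a point are proportional to the elasticities.
Buyer share = εs/(εs + |εd|) = 1.2/(1.2 + 0.9) = 4/7; seller share = |εd|/(εs + |εd|) = 3/7.
So producers capture 3/7 of the subsidy.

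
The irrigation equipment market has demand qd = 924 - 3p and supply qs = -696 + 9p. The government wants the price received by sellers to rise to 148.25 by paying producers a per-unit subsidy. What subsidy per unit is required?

Required subsidy s = 53 per unit

At a seller price of 148.25, quantity supplied is -696 + 9·148.25 = 638.25.
Buyers absorb 638.25 only when they pay pb with 924 − 3·pb = 638.25, i.e. pb = 95.25.
s = ps − pb = 148.25 − 95.25 = 53.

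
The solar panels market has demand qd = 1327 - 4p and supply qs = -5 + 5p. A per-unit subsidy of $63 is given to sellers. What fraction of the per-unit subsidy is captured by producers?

Producer share = 4/9

Pre-subsidy: 1327 - 4p = -5 + 5p gives p* = 148, q* = 735.
With the subsidy, sellers receive ps = pb + 63 for each unit, where pb is the price buyers pay.
Supply in terms of pb becomes qs = -5 + 5(pb + 63) = 310 + 5pb. Setting this equal to demand: 1327 - 4pb = 310 + 5pb, so pb = 113.
Sellers receive ps = 113 + 63 = 176; q' = 1327 − 4·113 = 875.
Buyers' price falls by p* − pb = 148 − 113 = 35; sellers' price rises by ps − p* = 176 − 148 = 28.
So producers capture 28/63 = 4/9 of each unit of subsidy.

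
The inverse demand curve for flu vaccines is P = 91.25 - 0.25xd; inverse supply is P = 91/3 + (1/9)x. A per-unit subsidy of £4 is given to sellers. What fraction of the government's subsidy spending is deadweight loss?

DWL / government spending = 24/779

Pre-subsidy: 91.25 - 0.25x = 91/3 + (1/9)x gives x* = 2193/13 and P* = 638/13.
With the subsidy, sellers receive Ps = Pb + 4 for each unit, where Pb is the price buyers pay.
On the curves, Pb = 91.25 - 0.25x and Ps = 91/3 + (1/9)x; the wedge Ps − Pb = 4 gives 91/3 + (1/9)x − (91.25 - 0.25x) = 4, so x' = 2337/13.
Then Pb = 91.25 − 0.25·(2337/13) = 602/13 and Ps = 91/3 + (1/9)·(2337/13) = 654/13.
ΔCS = ½(2193/13 + 2337/13)(638/13 − 602/13) = 81540/169; ΔPS = ½(2193/13 + 2337/13)(654/13 − 638/13) = 36240/169.
Government spending = 4 × 2337/13 = 9348/13.
DWL = ½ × 4 × (2337/13 − 2193/13) = 288/13; fraction = (288/13) / (9348/13) = 24/779.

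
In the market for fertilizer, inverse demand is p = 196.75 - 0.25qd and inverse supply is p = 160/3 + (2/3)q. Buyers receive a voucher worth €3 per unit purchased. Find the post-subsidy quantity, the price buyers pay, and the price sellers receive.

Pre-subsidy: 196.75 - 0.25q = 160/3 + (2/3)q gives q* = 1721/11 and p* = 1734/11.
With the rebate, buyers effectively pay pb = ps − 3, where ps is the price sellers receive.
On the curves, pb = 196.75 - 0.25q and ps = 160/3 + (2/3)q; the wedge ps − pb = 3 gives 160/3 + (2/3)q − (196.75 - 0.25q) = 3, so q' = 1757/11.
Then pb = 196.75 − 0.25·(1757/11) = 1725/11 and ps = 160/3 + (2/3)·(1757/11) = 1758/11.

q' = 1757/11; buyers pay 1725/11; sellers receive 1758/11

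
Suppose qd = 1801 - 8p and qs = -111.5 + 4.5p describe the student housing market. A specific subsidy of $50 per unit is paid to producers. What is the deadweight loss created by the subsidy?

Deadweight loss = $3600

Pre-subsidy: 1801 - 8p = -111.5 + 4.5p gives p* = 153, q* = 577.
With the subsidy, sellers receive ps = pb + 50 for each unit, where pb is the price buyers pay.
Supply in terms of pb becomes qs = -111.5 + 4.5(pb + 50) = 113.5 + 4.5pb. Setting this equal to demand: 1801 - 8pb = 113.5 + 4.5pb, so pb = 135.
Sellers receive ps = 135 + 50 = 185; q' = 1801 − 8·135 = 721.
The subsidy expands output by 721 − 577 = 144 past the efficient level; on those units the gap between marginal cost and willingness to pay runs from 0 up to 50.
DWL = ½ × 50 × 144 = 3600.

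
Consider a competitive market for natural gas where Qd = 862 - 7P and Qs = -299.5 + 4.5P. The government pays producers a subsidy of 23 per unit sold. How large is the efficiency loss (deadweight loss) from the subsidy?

Pre-subsidy: 862 - 7P = -299.5 + 4.5P gives P* = 101, Q* = 155.
With the subsidy, sellers receive Ps = Pb + 23 for each unit, where Pb is the price buyers pay.
Supply in terms of Pb becomes Qs = -299.5 + 4.5(Pb + 23) = -196 + 4.5Pb. Setting this equal to demand: 862 - 7Pb = -196 + 4.5Pb, so Pb = 92.
Sellers receive Ps = 92 + 23 = 115; Q' = 862 − 7·92 = 218.
The subsidy expands output by 218 − 155 = 63 past the efficient level; on those units the gap between marginal cost and willingness to pay runs from 0 up to 23.
DWL = ½ × 23 × 63 = 724.5.

Deadweight loss = 724.5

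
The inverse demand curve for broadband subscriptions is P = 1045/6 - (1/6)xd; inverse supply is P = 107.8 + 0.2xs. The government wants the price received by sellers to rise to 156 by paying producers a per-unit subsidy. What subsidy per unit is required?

Required subsidy s = 22 per unit

At a seller price of 156, quantity supplied is -539 + 5·156 = 241.
Buyers absorb 241 only when they pay Pb = 1045/6 − (1/6)·241 = 134.
s = Ps − Pb = 156 − 134 = 22.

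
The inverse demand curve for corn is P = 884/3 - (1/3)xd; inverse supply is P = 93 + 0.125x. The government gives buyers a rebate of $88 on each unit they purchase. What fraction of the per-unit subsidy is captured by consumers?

Pre-subsidy: 884/3 - (1/3)x = 93 + 0.125x gives x* = 440 and P* = 148.
With the rebate, buyers effectively pay Pb = Ps − 88, where Ps is the price sellers receive.
On the curves, Pb = 884/3 - (1/3)x and Ps = 93 + 0.125x; the wedge Ps − Pb = 88 gives 93 + 0.125x − (884/3 - (1/3)x) = 88, so x' = 632.
Then Pb = 884/3 − (1/3)·632 = 84 and Ps = 93 + 0.125·632 = 172.
Buyers' price falls by P* − Pb = 148 − 84 = 64; sellers' price rises by Ps − P* = 172 − 148 = 24.
So consumers capture 64/88 = 8/11 of each unit of subsidy.

Consumer share = 8/11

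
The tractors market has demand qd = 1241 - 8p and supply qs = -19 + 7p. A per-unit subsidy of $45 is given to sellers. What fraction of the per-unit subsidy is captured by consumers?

Pre-subsidy: 1241 - 8p = -19 + 7p gives p* = 84, q* = 569.
With the subsidy, sellers receive ps = pb + 45 for each unit, where pb is the price buyers pay.
Supply in terms of pb becomes qs = -19 + 7(pb + 45) = 296 + 7pb. Setting this equal to demand: 1241 - 8pb = 296 + 7pb, so pb = 63.
Sellers receive ps = 63 + 45 = 108; q' = 1241 − 8·63 = 737.
Buyers' price falls by p* − pb = 84 − 63 = 21; sellers' price rises by ps − p* = 108 − 84 = 24.
So consumers capture 21/45 = 7/15 of each unit of subsidy.

Consumer share = 7/15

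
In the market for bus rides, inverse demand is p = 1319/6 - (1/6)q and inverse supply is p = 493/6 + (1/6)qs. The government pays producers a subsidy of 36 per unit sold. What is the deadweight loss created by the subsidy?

Deadweight loss = 1944

Pre-subsidy: 1319/6 - (1/6)q = 493/6 + (1/6)q gives q* = 413 and p* = 151.
With the subsidy, sellers receive ps = pb + 36 for each unit, where pb is the price buyers pay.
On the curves, pb = 1319/6 - (1/6)q and ps = 493/6 + (1/6)q; the wedge ps − pb = 36 gives 493/6 + (1/6)q − (1319/6 - (1/6)q) = 36, so q' = 521.
Then pb = 1319/6 − (1/6)·521 = 133 and ps = 493/6 + (1/6)·521 = 169.
The subsidy expands output by 521 − 413 = 108 past the efficient level; on those units the gap between marginal cost and willingness to pay runs from 0 up to 36.
DWL = ½ × 36 × 108 = 1944.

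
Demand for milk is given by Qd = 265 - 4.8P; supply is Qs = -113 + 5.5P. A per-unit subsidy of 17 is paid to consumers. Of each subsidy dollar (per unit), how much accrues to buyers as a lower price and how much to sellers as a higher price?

Buyers gain 935/103 per unit; sellers gain 816/103 per unit

Pre-subsidy: 265 - 4.8P = -113 + 5.5P gives P* = 3780/103, Q* = 9151/103.
With the rebate, buyers effectively pay Pb = Ps − 17, where Ps is the price sellers receive.
Demand in terms of Ps becomes Qd = 265 − 4.8(Ps − 17) = 346.6 - 4.8Ps. Setting this equal to supply: 346.6 - 4.8Ps = -113 + 5.5Ps, so Ps = 4596/103.
Buyers pay Pb = 4596/103 − 17 = 2845/103; Q' = -113 + 5.5·(4596/103) = 13639/103.
Buyers' price falls by P* − Pb = 3780/103 − 2845/103 = 935/103; sellers' price rises by Ps − P* = 4596/103 − 3780/103 = 816/103.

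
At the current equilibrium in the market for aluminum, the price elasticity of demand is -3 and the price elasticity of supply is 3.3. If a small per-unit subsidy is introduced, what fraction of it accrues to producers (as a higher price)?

For a small subsidy around the equilibrium, the benefit split depends on the relative slopes, which at a point are proportional to the elasticities.
Buyer share = εs/(εs + |εd|) = 3.3/(3.3 + 3) = 11/21; seller share = |εd|/(εs + |εd|) = 10/21.
So producers capture 10/21 of the subsidy.

Producer share = 10/21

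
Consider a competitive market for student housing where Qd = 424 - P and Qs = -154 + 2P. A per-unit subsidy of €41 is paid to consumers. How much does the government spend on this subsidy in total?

Pre-subsidy: 424 - P = -154 + 2P gives P* = 578/3, Q* = 694/3.
With the rebate, buyers effectively pay Pb = Ps − 41, where Ps is the price sellers receive.
Demand in terms of Ps becomes Qd = 424 − 1(Ps − 41) = 465 - Ps. Setting this equal to supply: 465 - Ps = -154 + 2Ps, so Ps = 619/3.
Buyers pay Pb = 619/3 − 41 = 496/3; Q' = -154 + 2·(619/3) = 776/3.
Government outlay = subsidy × quantity = 41 × 776/3 = 31816/3.

Government cost = 31816/3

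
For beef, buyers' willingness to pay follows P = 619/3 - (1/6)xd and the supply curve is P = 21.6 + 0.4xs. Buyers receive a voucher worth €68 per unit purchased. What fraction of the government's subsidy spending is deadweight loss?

DWL / government spending = 30/223

Pre-subsidy: 619/3 - (1/6)x = 21.6 + 0.4x gives x* = 326 and P* = 152.
With the rebate, buyers effectively pay Pb = Ps − 68, where Ps is the price sellers receive.
On the curves, Pb = 619/3 - (1/6)x and Ps = 21.6 + 0.4x; the wedge Ps − Pb = 68 gives 21.6 + 0.4x − (619/3 - (1/6)x) = 68, so x' = 446.
Then Pb = 619/3 − (1/6)·446 = 132 and Ps = 21.6 + 0.4·446 = 200.
ΔCS = ½(326 + 446)(152 − 132) = 7720; ΔPS = ½(326 + 446)(200 − 152) = 18528.
Government spending = 68 × 446 = 30328.
DWL = ½ × 68 × (446 − 326) = 4080; fraction = 4080 / 30328 = 30/223.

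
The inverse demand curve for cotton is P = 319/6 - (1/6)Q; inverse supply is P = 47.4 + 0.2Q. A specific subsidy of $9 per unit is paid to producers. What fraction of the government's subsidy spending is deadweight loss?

DWL / government spending = 135/443

Pre-subsidy: 319/6 - (1/6)Q = 47.4 + 0.2Q gives Q* = 173/11 and P* = 556/11.
With the subsidy, sellers receive Ps = Pb + 9 for each unit, where Pb is the price buyers pay.
On the curves, Pb = 319/6 - (1/6)Q and Ps = 47.4 + 0.2Q; the wedge Ps − Pb = 9 gives 47.4 + 0.2Q − (319/6 - (1/6)Q) = 9, so Q' = 443/11.
Then Pb = 319/6 − (1/6)·(443/11) = 511/11 and Ps = 47.4 + 0.2·(443/11) = 610/11.
ΔCS = ½(173/11 + 443/11)(556/11 − 511/11) = 1260/11; ΔPS = ½(173/11 + 443/11)(610/11 − 556/11) = 1512/11.
Government spending = 9 × 443/11 = 3987/11.
DWL = ½ × 9 × (443/11 − 173/11) = 1215/11; fraction = (1215/11) / (3987/11) = 135/443.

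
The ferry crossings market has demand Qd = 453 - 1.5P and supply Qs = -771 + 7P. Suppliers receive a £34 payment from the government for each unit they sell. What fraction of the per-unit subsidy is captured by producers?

Pre-subsidy: 453 - 1.5P = -771 + 7P gives P* = 144, Q* = 237.
With the subsidy, sellers receive Ps = Pb + 34 for each unit, where Pb is the price buyers pay.
Supply in terms of Pb becomes Qs = -771 + 7(Pb + 34) = -533 + 7Pb. Setting this equal to demand: 453 - 1.5Pb = -533 + 7Pb, so Pb = 116.
Sellers receive Ps = 116 + 34 = 150; Q' = 453 − 1.5·116 = 279.
Buyers' price falls by P* − Pb = 144 − 116 = 28; sellers' price rises by Ps − P* = 150 − 144 = 6.
So producers capture 6/34 = 3/17 of each unit of subsidy.

Producer share = 3/17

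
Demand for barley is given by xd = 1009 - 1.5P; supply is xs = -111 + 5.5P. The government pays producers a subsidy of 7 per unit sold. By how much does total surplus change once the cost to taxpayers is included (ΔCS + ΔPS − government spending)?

Net change in total surplus = -28.875

Pre-subsidy: 1009 - 1.5P = -111 + 5.5P gives P* = 160, x* = 769.
With the subsidy, sellers receive Ps = Pb + 7 for each unit, where Pb is the price buyers pay.
Supply in terms of Pb becomes xs = -111 + 5.5(Pb + 7) = -72.5 + 5.5Pb. Setting this equal to demand: 1009 - 1.5Pb = -72.5 + 5.5Pb, so Pb = 154.5.
Sellers receive Ps = 154.5 + 7 = 161.5; x' = 1009 − 1.5·154.5 = 777.25.
ΔCS = ½(769 + 777.25)(160 − 154.5) = 4252.1875; ΔPS = ½(769 + 777.25)(161.5 − 160) = 1159.6875.
Government spending = 7 × 777.25 = 5440.75.
Net change = 4252.1875 + 1159.6875 − 5440.75 = -28.875. The loss equals the DWL triangle ½·7·8.25.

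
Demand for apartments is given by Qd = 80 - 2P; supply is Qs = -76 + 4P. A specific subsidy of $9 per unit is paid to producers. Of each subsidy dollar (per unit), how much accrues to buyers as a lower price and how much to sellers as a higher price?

Pre-subsidy: 80 - 2P = -76 + 4P gives P* = 26, Q* = 28.
With the subsidy, sellers receive Ps = Pb + 9 for each unit, where Pb is the price buyers pay.
Supply in terms of Pb becomes Qs = -76 + 4(Pb + 9) = -40 + 4Pb. Setting this equal to demand: 80 - 2Pb = -40 + 4Pb, so Pb = 20.
Sellers receive Ps = 20 + 9 = 29; Q' = 80 − 2·20 = 40.
Buyers' price falls by P* − Pb = 26 − 20 = 6; sellers' price rises by Ps − P* = 29 − 26 = 3.

Buyers gain $6 per unit; sellers gain $3 per unit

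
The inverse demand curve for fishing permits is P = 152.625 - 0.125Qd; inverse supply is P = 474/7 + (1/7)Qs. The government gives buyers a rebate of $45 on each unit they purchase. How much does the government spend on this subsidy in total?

Pre-subsidy: 152.625 - 0.125Q = 474/7 + (1/7)Q gives Q* = 317 and P* = 113.
With the rebate, buyers effectively pay Pb = Ps − 45, where Ps is the price sellers receive.
On the curves, Pb = 152.625 - 0.125Q and Ps = 474/7 + (1/7)Q; the wedge Ps − Pb = 45 gives 474/7 + (1/7)Q − (152.625 - 0.125Q) = 45, so Q' = 485.
Then Pb = 152.625 − 0.125·485 = 92 and Ps = 474/7 + (1/7)·485 = 137.
Government outlay = subsidy × quantity = 45 × 485 = 21825.

Government cost = $21825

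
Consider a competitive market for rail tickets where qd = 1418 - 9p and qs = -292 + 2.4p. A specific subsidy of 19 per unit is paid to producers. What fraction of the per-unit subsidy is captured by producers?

Pre-subsidy: 1418 - 9p = -292 + 2.4p gives p* = 150, q* = 68.
With the subsidy, sellers receive ps = pb + 19 for each unit, where pb is the price buyers pay.
Supply in terms of pb becomes qs = -292 + 2.4(pb + 19) = -246.4 + 2.4pb. Setting this equal to demand: 1418 - 9pb = -246.4 + 2.4pb, so pb = 146.
Sellers receive ps = 146 + 19 = 165; q' = 1418 − 9·146 = 104.
Buyers' price falls by p* − pb = 150 − 146 = 4; sellers' price rises by ps − p* = 165 − 150 = 15.
So producers capture 15/19 = 15/19 of each unit of subsidy.

Producer share = 15/19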